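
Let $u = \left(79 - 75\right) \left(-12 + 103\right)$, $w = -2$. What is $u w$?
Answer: $-728$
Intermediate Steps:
$u = 364$ ($u = 4 \cdot 91 = 364$)
$u w = 364 \left(-2\right) = -728$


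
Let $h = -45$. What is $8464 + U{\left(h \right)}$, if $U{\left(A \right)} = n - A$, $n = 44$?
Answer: $8553$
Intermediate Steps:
$U{\left(A \right)} = 44 - A$
$8464 + U{\left(h \right)} = 8464 + \left(44 - -45\right) = 8464 + \left(44 + 45\right) = 8464 + 89 = 8553$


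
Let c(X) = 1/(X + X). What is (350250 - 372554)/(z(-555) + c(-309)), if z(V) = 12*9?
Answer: -13783872/66743 ≈ -206.52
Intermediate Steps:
z(V) = 108
c(X) = 1/(2*X)
(350250 - 372554)/(z(-555) + c(-309)) = (350250 - 372554)/(108 + (½)/(-309)) = -22304/(108 + (½)*(-1/309)) = -22304/(108 - 1/618) = -22304/66743/618 = -22304*618/66743 = -13783872/66743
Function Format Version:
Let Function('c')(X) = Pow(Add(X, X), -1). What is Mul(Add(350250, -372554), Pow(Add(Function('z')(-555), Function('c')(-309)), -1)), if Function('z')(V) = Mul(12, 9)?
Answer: Rational(-13783872, 66743) ≈ -206.52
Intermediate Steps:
Function('z')(V) = 108
Function('c')(X) = Mul(Rational(1, 2), Pow(X, -1)) (Function('c')(X) = Pow(Mul(2, X), -1) = Mul(Rational(1, 2), Pow(X, -1)))
Mul(Add(350250, -372554), Pow(Add(Function('z')(-555), Function('c')(-309)), -1)) = Mul(Add(350250, -372554), Pow(Add(108, Mul(Rational(1, 2), Pow(-309, -1))), -1)) = Mul(-22304, Pow(Add(108, Mul(Rational(1, 2), Rational(-1, 309))), -1)) = Mul(-22304, Pow(Add(108, Rational(-1, 618)), -1)) = Mul(-22304, Pow(Rational(66743, 618), -1)) = Mul(-22304, Rational(618, 66743)) = Rational(-13783872, 66743)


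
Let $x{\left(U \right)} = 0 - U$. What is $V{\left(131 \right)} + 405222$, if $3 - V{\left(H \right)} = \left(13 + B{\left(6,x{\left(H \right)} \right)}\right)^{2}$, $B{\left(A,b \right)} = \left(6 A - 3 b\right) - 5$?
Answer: $214256$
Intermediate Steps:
$x{\left(U \right)} = - U$
$B{\left(A,b \right)} = -5 - 3 b + 6 A$ ($B{\left(A,b \right)} = \left(- 3 b + 6 A\right) - 5 = -5 - 3 b + 6 A$)
$V{\left(H \right)} = 3 - \left(44 + 3 H\right)^{2}$ ($V{\left(H \right)} = 3 - \left(13 - \left(-31 + 3 \left(-1\right) H\right)\right)^{2} = 3 - \left(13 + \left(-5 + 3 H + 36\right)\right)^{2} = 3 - \left(13 + \left(31 + 3 H\right)\right)^{2} = 3 - \left(44 + 3 H\right)^{2}$)
$V{\left(131 \right)} + 405222 = \left(3 - \left(44 + 3 \cdot 131\right)^{2}\right) + 405222 = \left(3 - \left(44 + 393\right)^{2}\right) + 405222 = \left(3 - 437^{2}\right) + 405222 = \left(3 - 190969\right) + 405222 = -190966 + 405222 = 214256$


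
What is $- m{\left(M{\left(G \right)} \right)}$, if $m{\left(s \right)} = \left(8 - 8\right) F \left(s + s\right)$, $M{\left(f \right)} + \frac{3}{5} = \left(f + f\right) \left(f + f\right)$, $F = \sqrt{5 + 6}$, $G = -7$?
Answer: $0$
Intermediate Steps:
$F = \sqrt{11} \approx 3.3166$
$M{\left(f \right)} = - \frac{3}{5} + 4 f^{2}$ ($M{\left(f \right)} = - \frac{3}{5} + \left(f + f\right) \left(f + f\right) = - \frac{3}{5} + 2 f 2 f = - \frac{3}{5} + 4 f^{2}$)
$m{\left(s \right)} = 0$ ($m{\left(s \right)} = \left(8 - 8\right) \sqrt{11} \left(s + s\right) = 0 \sqrt{11} \cdot 2 s = 0 \cdot 2 s \sqrt{11} = 0$)
$- m{\left(M{\left(G \right)} \right)} = \left(-1\right) 0 = 0$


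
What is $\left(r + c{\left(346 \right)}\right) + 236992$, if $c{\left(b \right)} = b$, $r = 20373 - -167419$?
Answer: $425130$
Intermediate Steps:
$r = 187792$ ($r = 20373 + 167419 = 187792$)
$\left(r + c{\left(346 \right)}\right) + 236992 = \left(187792 + 346\right) + 236992 = 188138 + 236992 = 425130$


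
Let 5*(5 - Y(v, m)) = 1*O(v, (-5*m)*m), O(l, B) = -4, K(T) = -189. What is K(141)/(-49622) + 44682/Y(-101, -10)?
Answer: 11086056501/1439038 ≈ 7703.8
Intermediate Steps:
Y(v, m) = 29/5 (Y(v, m) = 5 - (-4)/5 = 5 - ⅕*(-4) = 5 + ⅘ = 29/5)
K(141)/(-49622) + 44682/Y(-101, -10) = -189/(-49622) + 44682/(29/5) = -189*(-1/49622) + 44682*(5/29) = 189/49622 + 223410/29 = 11086056501/1439038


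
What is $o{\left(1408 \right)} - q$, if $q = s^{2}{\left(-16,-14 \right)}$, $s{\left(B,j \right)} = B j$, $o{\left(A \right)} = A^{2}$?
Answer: $1932288$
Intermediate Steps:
$q = 50176$ ($q = \left(\left(-16\right) \left(-14\right)\right)^{2} = 224^{2} = 50176$)
$o{\left(1408 \right)} - q = 1408^{2} - 50176 = 1982464 - 50176 = 1932288$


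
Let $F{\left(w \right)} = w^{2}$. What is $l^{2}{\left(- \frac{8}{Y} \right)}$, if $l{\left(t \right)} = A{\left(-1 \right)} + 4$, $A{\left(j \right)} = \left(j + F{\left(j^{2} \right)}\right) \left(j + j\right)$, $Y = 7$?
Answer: $16$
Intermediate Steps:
$A{\left(j \right)} = 2 j \left(j + j^{4}\right)$ ($A{\left(j \right)} = \left(j + \left(j^{2}\right)^{2}\right) \left(j + j\right) = \left(j + j^{4}\right) 2 j = 2 j \left(j + j^{4}\right)$)
$l{\left(t \right)} = 4$ ($l{\left(t \right)} = 2 \left(-1\right)^{2} \left(1 + \left(-1\right)^{3}\right) + 4 = 2 \cdot 1 \left(1 - 1\right) + 4 = 2 \cdot 1 \cdot 0 + 4 = 0 + 4 = 4$)
$l^{2}{\left(- \frac{8}{Y} \right)} = 4^{2} = 16$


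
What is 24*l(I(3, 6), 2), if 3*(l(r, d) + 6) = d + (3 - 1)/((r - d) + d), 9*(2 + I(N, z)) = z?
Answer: -140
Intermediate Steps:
I(N, z) = -2 + z/9
l(r, d) = -6 + d/3 + 2/(3*r) (l(r, d) = -6 + (d + (3 - 1)/((r - d) + d))/3 = -6 + (d + 2/r)/3 = -6 + (d/3 + 2/(3*r)) = -6 + d/3 + 2/(3*r))
24*l(I(3, 6), 2) = 24*((2 + (-2 + (⅑)*6)*(-18 + 2))/(3*(-2 + (⅑)*6))) = 24*((2 + (-2 + ⅔)*(-16))/(3*(-2 + ⅔))) = 24*((2 - 4/3*(-16))/(3*(-4/3))) = 24*((⅓)*(-¾)*(2 + 64/3)) = 24*((⅓)*(-¾)*(70/3)) = 24*(-35/6) = -140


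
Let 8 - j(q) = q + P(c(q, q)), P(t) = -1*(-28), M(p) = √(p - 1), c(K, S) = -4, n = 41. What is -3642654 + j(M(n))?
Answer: -3642674 - 2*√10 ≈ -3.6427e+6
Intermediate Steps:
M(p) = √(-1 + p)
P(t) = 28
j(q) = -20 - q (j(q) = 8 - (q + 28) = 8 - (28 + q) = 8 + (-28 - q) = -20 - q)
-3642654 + j(M(n)) = -3642654 + (-20 - √(-1 + 41)) = -3642654 + (-20 - √40) = -3642654 + (-20 - 2*√10) = -3642674 - 2*√10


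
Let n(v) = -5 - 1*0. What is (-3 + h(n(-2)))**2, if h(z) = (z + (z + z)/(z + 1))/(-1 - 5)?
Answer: 961/144 ≈ 6.6736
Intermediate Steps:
n(v) = -5 (n(v) = -5 + 0 = -5)
h(z) = -z/6 - z/(3*(1 + z)) (h(z) = (z + (2*z)/(1 + z))/(-6) = (z + 2*z/(1 + z))*(-1/6) = -z/6 - z/(3*(1 + z)))
(-3 + h(n(-2)))**2 = (-3 - 1*(-5)*(3 - 5)/(6 + 6*(-5)))**2 = (-3 - 1*(-5)*(-2)/(6 - 30))**2 = (-3 - 1*(-5)*(-2)/(-24))**2 = (-3 - 1*(-5)*(-1/24)*(-2))**2 = (-3 + 5/12)**2 = (-31/12)**2 = 961/144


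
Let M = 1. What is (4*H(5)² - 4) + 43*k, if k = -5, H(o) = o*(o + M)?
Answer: 3381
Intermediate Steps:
H(o) = o*(1 + o) (H(o) = o*(o + 1) = o*(1 + o))
(4*H(5)² - 4) + 43*k = (4*(5*(1 + 5))² - 4) + 43*(-5) = (4*(5*6)² - 4) - 215 = (4*30² - 4) - 215 = (4*900 - 4) - 215 = (3600 - 4) - 215 = 3596 - 215 = 3381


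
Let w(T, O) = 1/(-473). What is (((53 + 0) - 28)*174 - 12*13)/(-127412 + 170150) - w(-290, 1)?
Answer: 337750/3369179 ≈ 0.10025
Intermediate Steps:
w(T, O) = -1/473
(((53 + 0) - 28)*174 - 12*13)/(-127412 + 170150) - w(-290, 1) = (((53 + 0) - 28)*174 - 12*13)/(-127412 + 170150) - 1*(-1/473) = ((53 - 28)*174 - 156)/42738 + 1/473 = (25*174 - 156)*(1/42738) + 1/473 = (4350 - 156)*(1/42738) + 1/473 = 4194*(1/42738) + 1/473 = 699/7123 + 1/473 = 337750/3369179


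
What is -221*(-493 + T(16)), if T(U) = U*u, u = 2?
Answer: 101881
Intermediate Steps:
T(U) = 2*U (T(U) = U*2 = 2*U)
-221*(-493 + T(16)) = -221*(-493 + 2*16) = -221*(-493 + 32) = -221*(-461) = 101881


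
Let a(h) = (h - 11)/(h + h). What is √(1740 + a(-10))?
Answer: 3*√19345/10 ≈ 41.726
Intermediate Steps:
a(h) = (-11 + h)/(2*h) (a(h) = (-11 + h)/((2*h)) = (-11 + h)*(1/(2*h)) = (-11 + h)/(2*h))
√(1740 + a(-10)) = √(1740 + (½)*(-11 - 10)/(-10)) = √(1740 + (½)*(-⅒)*(-21)) = √(1740 + 21/20) = √(34821/20) = 3*√19345/10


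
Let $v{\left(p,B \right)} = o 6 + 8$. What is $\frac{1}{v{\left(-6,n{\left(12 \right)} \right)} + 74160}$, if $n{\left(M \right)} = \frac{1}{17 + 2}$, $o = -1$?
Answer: $\frac{1}{74162} \approx 1.3484 \cdot 10^{-5}$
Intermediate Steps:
$n{\left(M \right)} = \frac{1}{19}$
$v{\left(p,B \right)} = 2$ ($v{\left(p,B \right)} = \left(-1\right) 6 + 8 = -6 + 8 = 2$)
$\frac{1}{v{\left(-6,n{\left(12 \right)} \right)} + 74160} = \frac{1}{2 + 74160} = \frac{1}{74162}$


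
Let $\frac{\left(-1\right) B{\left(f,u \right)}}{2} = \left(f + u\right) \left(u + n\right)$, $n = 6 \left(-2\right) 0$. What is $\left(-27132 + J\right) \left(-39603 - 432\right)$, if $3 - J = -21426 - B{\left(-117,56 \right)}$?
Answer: $-45199515$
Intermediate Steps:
$n = 0$ ($n = \left(-12\right) 0 = 0$)
$B{\left(f,u \right)} = - 2 u \left(f + u\right)$ ($B{\left(f,u \right)} = - 2 \left(f + u\right) \left(u + 0\right) = - 2 \left(f + u\right) u = - 2 u \left(f + u\right)$)
$J = 28261$ ($J = 3 - \left(-21426 - 2 \cdot 56 \left(\left(-1\right) \left(-117\right) - 56\right)\right) = 3 - \left(-21426 - 2 \cdot 56 \left(117 - 56\right)\right) = 3 - \left(-21426 - 2 \cdot 56 \cdot 61\right) = 3 - \left(-21426 - 6832\right) = 3 - -28258 = 3 + 28258 = 28261$)
$\left(-27132 + J\right) \left(-39603 - 432\right) = \left(-27132 + 28261\right) \left(-39603 - 432\right) = 1129 \left(-40035\right) = -45199515$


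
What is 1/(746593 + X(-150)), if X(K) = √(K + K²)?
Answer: 746593/557401085299 - 5*√894/557401085299 ≈ 1.3391e-6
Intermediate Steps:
1/(746593 + X(-150)) = 1/(746593 + √(-150*(1 - 150))) = 1/(746593 + √(-150*(-149))) = 1/(746593 + √22350) = 1/(746593 + 5*√894)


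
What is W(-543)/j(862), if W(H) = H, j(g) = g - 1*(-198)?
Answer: -543/1060 ≈ -0.51226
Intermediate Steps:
j(g) = 198 + g (j(g) = g + 198 = 198 + g)
W(-543)/j(862) = -543/(198 + 862) = -543/1060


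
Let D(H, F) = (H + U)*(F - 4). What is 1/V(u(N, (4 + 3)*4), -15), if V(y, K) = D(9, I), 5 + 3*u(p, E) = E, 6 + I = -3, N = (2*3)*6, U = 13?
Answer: -1/286 ≈ -0.0034965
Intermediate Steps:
N = 36 (N = 6*6 = 36)
I = -9 (I = -6 - 3 = -9)
u(p, E) = -5/3 + E/3
D(H, F) = (-4 + F)*(13 + H) (D(H, F) = (H + 13)*(F - 4) = (13 + H)*(-4 + F) = (-4 + F)*(13 + H))
V(y, K) = -286 (V(y, K) = -52 - 4*9 + 13*(-9) - 9*9 = -52 - 36 - 117 - 81 = -286)
1/V(u(N, (4 + 3)*4), -15) = 1/(-286) = -1/286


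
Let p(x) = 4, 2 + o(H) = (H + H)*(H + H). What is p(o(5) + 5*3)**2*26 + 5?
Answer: 421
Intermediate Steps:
o(H) = -2 + 4*H**2 (o(H) = -2 + (H + H)*(H + H) = -2 + (2*H)*(2*H) = -2 + 4*H**2)
p(o(5) + 5*3)**2*26 + 5 = 4**2*26 + 5 = 16*26 + 5 = 416 + 5 = 421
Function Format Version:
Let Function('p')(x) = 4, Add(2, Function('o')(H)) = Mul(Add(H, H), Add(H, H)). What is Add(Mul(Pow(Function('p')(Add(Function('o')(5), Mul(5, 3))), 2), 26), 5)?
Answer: 421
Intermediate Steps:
Function('o')(H) = Add(-2, Mul(4, Pow(H, 2))) (Function('o')(H) = Add(-2, Mul(Add(H, H), Add(H, H))) = Add(-2, Mul(Mul(2, H), Mul(2, H))) = Add(-2, Mul(4, Pow(H, 2))))
Add(Mul(Pow(Function('p')(Add(Function('o')(5), Mul(5, 3))), 2), 26), 5) = Add(Mul(Pow(4, 2), 26), 5) = Add(Mul(16, 26), 5) = Add(416, 5) = 421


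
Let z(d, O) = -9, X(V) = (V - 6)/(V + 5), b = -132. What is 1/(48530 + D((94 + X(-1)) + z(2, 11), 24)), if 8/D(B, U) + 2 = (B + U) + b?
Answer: 107/5192678 ≈ 2.0606e-5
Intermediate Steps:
X(V) = (-6 + V)/(5 + V)
D(B, U) = 8/(-134 + B + U) (D(B, U) = 8/(-2 + ((B + U) - 132)) = 8/(-2 + (-132 + B + U)) = 8/(-134 + B + U))
1/(48530 + D((94 + X(-1)) + z(2, 11), 24)) = 1/(48530 + 8/(-134 + ((94 + (-6 - 1)/(5 - 1)) - 9) + 24)) = 1/(48530 + 8/(-134 + ((94 - 7/4) - 9) + 24)) = 1/(48530 + 8/(-134 + (369/4 - 9) + 24)) = 1/(48530 + 8/(-134 + 333/4 + 24)) = 1/(48530 + 8/(-107/4)) = 1/(48530 + 8*(-4/107)) = 1/(48530 - 32/107) = 1/(5192678/107) = 107/5192678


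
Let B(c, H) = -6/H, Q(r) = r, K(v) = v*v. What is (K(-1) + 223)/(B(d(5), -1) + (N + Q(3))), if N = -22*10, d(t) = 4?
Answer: -224/211 ≈ -1.0616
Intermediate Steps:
K(v) = v**2
N = -220
(K(-1) + 223)/(B(d(5), -1) + (N + Q(3))) = ((-1)**2 + 223)/(-6/(-1) + (-220 + 3)) = (1 + 223)/(-6*(-1) - 217) = 224/(6 - 217) = 224/(-211) = 224*(-1/211) = -224/211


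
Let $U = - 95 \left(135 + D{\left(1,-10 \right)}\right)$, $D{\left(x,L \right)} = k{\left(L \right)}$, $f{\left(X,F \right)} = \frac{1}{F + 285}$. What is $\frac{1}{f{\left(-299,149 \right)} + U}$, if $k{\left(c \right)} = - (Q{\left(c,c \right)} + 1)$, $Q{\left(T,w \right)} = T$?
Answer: $- \frac{434}{5937119} \approx -7.3099 \cdot 10^{-5}$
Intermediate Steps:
$f{\left(X,F \right)} = \frac{1}{285 + F}$
$k{\left(c \right)} = -1 - c$ ($k{\left(c \right)} = - (c + 1) = - (1 + c) = -1 - c$)
$D{\left(x,L \right)} = -1 - L$
$U = -13680$ ($U = - 95 \left(135 - -9\right) = - 95 \left(135 + \left(-1 + 10\right)\right) = - 95 \left(135 + 9\right) = \left(-95\right) 144 = -13680$)
$\frac{1}{f{\left(-299,149 \right)} + U} = \frac{1}{\frac{1}{285 + 149} - 13680} = \frac{1}{\frac{1}{434} - 13680} = \frac{1}{- \frac{5937119}{434}} = - \frac{434}{5937119}$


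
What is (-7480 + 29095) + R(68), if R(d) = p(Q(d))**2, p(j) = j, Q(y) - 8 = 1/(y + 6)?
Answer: 118715389/5476 ≈ 21679.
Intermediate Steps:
Q(y) = 8 + 1/(6 + y) (Q(y) = 8 + 1/(y + 6) = 8 + 1/(6 + y))
R(d) = (49 + 8*d)**2/(6 + d)**2 (R(d) = ((49 + 8*d)/(6 + d))**2 = (49 + 8*d)**2/(6 + d)**2)
(-7480 + 29095) + R(68) = (-7480 + 29095) + (49 + 8*68)**2/(6 + 68)**2 = 21615 + (49 + 544)**2/74**2 = 21615 + (1/5476)*593**2 = 21615 + (1/5476)*351649 = 21615 + 351649/5476 = 118715389/5476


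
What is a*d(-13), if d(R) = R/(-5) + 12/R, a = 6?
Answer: 654/65 ≈ 10.062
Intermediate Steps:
d(R) = 12/R - R/5 (d(R) = R*(-1/5) + 12/R = -R/5 + 12/R = 12/R - R/5)
a*d(-13) = 6*(12/(-13) - 1/5*(-13)) = 6*(12*(-1/13) + 13/5) = 6*(-12/13 + 13/5) = 6*(109/65) = 654/65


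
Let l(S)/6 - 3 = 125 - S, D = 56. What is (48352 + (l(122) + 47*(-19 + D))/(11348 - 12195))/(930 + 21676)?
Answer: 40952369/19147282 ≈ 2.1388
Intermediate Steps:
l(S) = 768 - 6*S (l(S) = 18 + 6*(125 - S) = 18 + (750 - 6*S) = 768 - 6*S)
(48352 + (l(122) + 47*(-19 + D))/(11348 - 12195))/(930 + 21676) = (48352 + ((768 - 6*122) + 47*(-19 + 56))/(11348 - 12195))/(930 + 21676) = (48352 + ((768 - 732) + 47*37)/(-847))/22606 = (48352 + (36 + 1739)*(-1/847))*(1/22606) = (48352 + 1775*(-1/847))*(1/22606) = (48352 - 1775/847)*(1/22606) = (40952369/847)*(1/22606) = 40952369/19147282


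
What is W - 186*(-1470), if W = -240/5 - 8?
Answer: 273364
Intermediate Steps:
W = -56 (W = -240/5 - 8 = -16*3 - 8 = -48 - 8 = -56)
W - 186*(-1470) = -56 - 186*(-1470) = -56 + 273420 = 273364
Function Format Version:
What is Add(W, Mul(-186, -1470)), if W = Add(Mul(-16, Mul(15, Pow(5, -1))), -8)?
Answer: 273364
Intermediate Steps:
W = -56 (W = Add(Mul(-16, Mul(15, Rational(1, 5))), -8) = Add(Mul(-16, 3), -8) = Add(-48, -8) = -56)
Add(W, Mul(-186, -1470)) = Add(-56, Mul(-186, -1470)) = Add(-56, 273420) = 273364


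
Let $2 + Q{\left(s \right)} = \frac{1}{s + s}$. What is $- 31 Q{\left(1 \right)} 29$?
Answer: $\frac{2697}{2} \approx 1348.5$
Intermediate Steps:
$Q{\left(s \right)} = -2 + \frac{1}{2 s}$ ($Q{\left(s \right)} = -2 + \frac{1}{s + s} = -2 + \frac{1}{2 s}$)
$- 31 Q{\left(1 \right)} 29 = - 31 \left(-2 + \frac{1}{2 \cdot 1}\right) 29 = - 31 \left(-2 + \frac{1}{2} \cdot 1\right) 29 = - 31 \left(-2 + \frac{1}{2}\right) 29 = \left(-31\right) \left(- \frac{3}{2}\right) 29 = \frac{93}{2} \cdot 29 = \frac{2697}{2}$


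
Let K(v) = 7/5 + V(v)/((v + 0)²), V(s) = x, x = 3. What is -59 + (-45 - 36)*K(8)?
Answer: -56383/320 ≈ -176.20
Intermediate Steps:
V(s) = 3
K(v) = 7/5 + 3/v² (K(v) = 7/5 + 3/((v + 0)²) = 7*(⅕) + 3/(v²) = 7/5 + 3/v²)
-59 + (-45 - 36)*K(8) = -59 + (-45 - 36)*(7/5 + 3/8²) = -59 - 81*(7/5 + 3*(1/64)) = -59 - 81*(7/5 + 3/64) = -59 - 81*463/320 = -59 - 37503/320 = -56383/320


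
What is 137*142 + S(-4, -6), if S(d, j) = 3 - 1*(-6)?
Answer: 19463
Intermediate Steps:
S(d, j) = 9 (S(d, j) = 3 + 6 = 9)
137*142 + S(-4, -6) = 137*142 + 9 = 19454 + 9 = 19463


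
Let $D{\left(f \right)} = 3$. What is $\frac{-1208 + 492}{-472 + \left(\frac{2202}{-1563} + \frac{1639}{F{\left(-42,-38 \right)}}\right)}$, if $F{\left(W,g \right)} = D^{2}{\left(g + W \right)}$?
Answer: $\frac{3357324}{1365895} \approx 2.458$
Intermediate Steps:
$F{\left(W,g \right)} = 9$ ($F{\left(W,g \right)} = 3^{2} = 9$)
$\frac{-1208 + 492}{-472 + \left(\frac{2202}{-1563} + \frac{1639}{F{\left(-42,-38 \right)}}\right)} = \frac{-1208 + 492}{-472 + \left(\frac{2202}{-1563} + \frac{1639}{9}\right)} = - \frac{716}{-472 + \left(2202 \left(- \frac{1}{1563}\right) + 1639 \cdot \frac{1}{9}\right)} = - \frac{716}{-472 + \left(- \frac{734}{521} + \frac{1639}{9}\right)} = - \frac{716}{-472 + \frac{847313}{4689}} = - \frac{716}{- \frac{1365895}{4689}} = \left(-716\right) \left(- \frac{4689}{1365895}\right) = \frac{3357324}{1365895}$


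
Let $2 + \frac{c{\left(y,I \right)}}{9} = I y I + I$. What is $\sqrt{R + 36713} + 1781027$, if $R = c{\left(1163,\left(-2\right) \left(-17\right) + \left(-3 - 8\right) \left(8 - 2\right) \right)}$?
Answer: $1781027 + \sqrt{10754615} \approx 1.7843 \cdot 10^{6}$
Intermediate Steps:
$c{\left(y,I \right)} = -18 + 9 I + 9 y I^{2}$ ($c{\left(y,I \right)} = -18 + 9 \left(I y I + I\right) = -18 + 9 \left(y I^{2} + I\right) = -18 + 9 \left(I + y I^{2}\right) = -18 + \left(9 I + 9 y I^{2}\right) = -18 + 9 I + 9 y I^{2}$)
$R = 10717902$ ($R = -18 + 9 \left(\left(-2\right) \left(-17\right) + \left(-3 - 8\right) \left(8 - 2\right)\right) + 9 \cdot 1163 \left(\left(-2\right) \left(-17\right) + \left(-3 - 8\right) \left(8 - 2\right)\right)^{2} = -18 + 9 \left(34 - 66\right) + 9 \cdot 1163 \left(34 - 66\right)^{2} = -18 + 9 \left(-32\right) + 9 \cdot 1163 \left(-32\right)^{2} = -18 - 288 + 9 \cdot 1163 \cdot 1024 = -18 - 288 + 10718208 = 10717902$)
$\sqrt{R + 36713} + 1781027 = \sqrt{10717902 + 36713} + 1781027 = \sqrt{10754615} + 1781027 = 1781027 + \sqrt{10754615}$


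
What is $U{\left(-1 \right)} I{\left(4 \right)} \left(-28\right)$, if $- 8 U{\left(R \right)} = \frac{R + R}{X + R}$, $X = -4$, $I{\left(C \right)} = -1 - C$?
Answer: $-7$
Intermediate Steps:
$U{\left(R \right)} = - \frac{R}{4 \left(-4 + R\right)}$ ($U{\left(R \right)} = - \frac{\left(R + R\right) \frac{1}{-4 + R}}{8} = - \frac{2 R \frac{1}{-4 + R}}{8} = - \frac{R}{4 \left(-4 + R\right)}$)
$U{\left(-1 \right)} I{\left(4 \right)} \left(-28\right) = \left(-1\right) \left(-1\right) \frac{1}{-16 + 4 \left(-1\right)} \left(-1 - 4\right) \left(-28\right) = \left(-1\right) \left(-1\right) \frac{1}{-16 - 4} \left(-1 - 4\right) \left(-28\right) = \left(-1\right) \left(-1\right) \frac{1}{-20} \left(-5\right) \left(-28\right) = \left(-1\right) \left(-1\right) \left(- \frac{1}{20}\right) \left(-5\right) \left(-28\right) = \left(- \frac{1}{20}\right) \left(-5\right) \left(-28\right) = \frac{1}{4} \left(-28\right) = -7$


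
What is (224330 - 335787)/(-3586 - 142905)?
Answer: 111457/146491 ≈ 0.76085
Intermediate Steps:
(224330 - 335787)/(-3586 - 142905) = -111457/(-146491) = -111457*(-1/146491) = 111457/146491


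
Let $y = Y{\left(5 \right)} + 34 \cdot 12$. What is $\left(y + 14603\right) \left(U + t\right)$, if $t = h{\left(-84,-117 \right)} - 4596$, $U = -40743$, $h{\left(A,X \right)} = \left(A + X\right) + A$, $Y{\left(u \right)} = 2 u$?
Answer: $-685318104$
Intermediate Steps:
$h{\left(A,X \right)} = X + 2 A$
$y = 418$ ($y = 2 \cdot 5 + 34 \cdot 12 = 10 + 408 = 418$)
$t = -4881$ ($t = \left(-117 + 2 \left(-84\right)\right) - 4596 = \left(-117 - 168\right) - 4596 = -285 - 4596 = -4881$)
$\left(y + 14603\right) \left(U + t\right) = \left(418 + 14603\right) \left(-40743 - 4881\right) = 15021 \left(-45624\right) = -685318104$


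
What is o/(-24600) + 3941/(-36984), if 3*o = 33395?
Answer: -6358027/11372580 ≈ -0.55907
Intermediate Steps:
o = 33395/3 (o = (1/3)*33395 = 33395/3 ≈ 11132.)
o/(-24600) + 3941/(-36984) = (33395/3)/(-24600) + 3941/(-36984) = (33395/3)*(-1/24600) + 3941*(-1/36984) = -6679/14760 - 3941/36984 = -6358027/11372580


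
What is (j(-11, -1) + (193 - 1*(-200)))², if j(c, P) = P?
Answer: 153664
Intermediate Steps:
(j(-11, -1) + (193 - 1*(-200)))² = (-1 + (193 - 1*(-200)))² = (-1 + (193 + 200))² = (-1 + 393)² = 392² = 153664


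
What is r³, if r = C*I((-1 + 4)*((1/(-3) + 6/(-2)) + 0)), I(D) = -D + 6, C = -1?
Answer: -4096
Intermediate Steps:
I(D) = 6 - D
r = -16 (r = -(6 - (-1 + 4)*((1/(-3) + 6/(-2)) + 0)) = -(6 - 3*((1*(-⅓) + 6*(-½)) + 0)) = -(6 - 3*((-⅓ - 3) + 0)) = -(6 - 3*(-10/3 + 0)) = -(6 - 3*(-10)/3) = -(6 - 1*(-10)) = -(6 + 10) = -1*16 = -16)
r³ = (-16)³ = -4096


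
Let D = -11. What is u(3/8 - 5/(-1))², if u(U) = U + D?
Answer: 2025/64 ≈ 31.641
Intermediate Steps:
u(U) = -11 + U (u(U) = U - 11 = -11 + U)
u(3/8 - 5/(-1))² = (-11 + (3/8 - 5/(-1)))² = (-11 + (3*(⅛) - 5*(-1)))² = (-11 + (3/8 + 5))² = (-11 + 43/8)² = (-45/8)² = 2025/64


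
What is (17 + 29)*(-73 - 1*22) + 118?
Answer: -4252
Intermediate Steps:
(17 + 29)*(-73 - 1*22) + 118 = 46*(-73 - 22) + 118 = 46*(-95) + 118 = -4370 + 118 = -4252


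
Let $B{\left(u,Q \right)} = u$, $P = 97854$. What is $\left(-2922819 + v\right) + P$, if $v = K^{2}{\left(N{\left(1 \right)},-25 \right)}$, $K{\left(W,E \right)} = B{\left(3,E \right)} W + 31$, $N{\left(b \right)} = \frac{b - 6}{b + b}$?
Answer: $- \frac{11297651}{4} \approx -2.8244 \cdot 10^{6}$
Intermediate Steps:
$N{\left(b \right)} = \frac{-6 + b}{2 b}$
$K{\left(W,E \right)} = 31 + 3 W$ ($K{\left(W,E \right)} = 3 W + 31 = 31 + 3 W$)
$v = \frac{2209}{4}$ ($v = \left(31 + 3 \frac{-6 + 1}{2 \cdot 1}\right)^{2} = \left(31 + 3 \cdot \frac{1}{2} \cdot 1 \left(-5\right)\right)^{2} = \left(31 + 3 \left(- \frac{5}{2}\right)\right)^{2} = \left(31 - \frac{15}{2}\right)^{2} = \left(\frac{47}{2}\right)^{2} = \frac{2209}{4} \approx 552.25$)
$\left(-2922819 + v\right) + P = \left(-2922819 + \frac{2209}{4}\right) + 97854 = - \frac{11689067}{4} + 97854 = - \frac{11297651}{4}$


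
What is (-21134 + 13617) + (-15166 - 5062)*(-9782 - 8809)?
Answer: 376051231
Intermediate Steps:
(-21134 + 13617) + (-15166 - 5062)*(-9782 - 8809) = -7517 - 20228*(-18591) = -7517 + 376058748 = 376051231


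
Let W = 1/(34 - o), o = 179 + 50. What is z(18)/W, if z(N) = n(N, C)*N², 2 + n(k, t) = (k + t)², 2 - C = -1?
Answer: -27736020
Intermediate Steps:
C = 3 (C = 2 - 1*(-1) = 2 + 1 = 3)
n(k, t) = -2 + (k + t)²
o = 229
z(N) = N²*(-2 + (3 + N)²) (z(N) = (-2 + (N + 3)²)*N² = (-2 + (3 + N)²)*N² = N²*(-2 + (3 + N)²))
W = -1/195 (W = 1/(34 - 1*229) = 1/(34 - 229) = 1/(-195) = -1/195 ≈ -0.0051282)
z(18)/W = (18²*(-2 + (3 + 18)²))/(-1/195) = (324*(-2 + 21²))*(-195) = (324*(-2 + 441))*(-195) = (324*439)*(-195) = 142236*(-195) = -27736020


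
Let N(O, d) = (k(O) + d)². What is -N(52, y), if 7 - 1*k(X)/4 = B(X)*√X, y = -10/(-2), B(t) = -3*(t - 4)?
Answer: -17253441 - 76032*√13 ≈ -1.7528e+7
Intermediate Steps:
B(t) = 12 - 3*t (B(t) = -3*(-4 + t) = 12 - 3*t)
y = 5 (y = -10*(-½) = 5)
k(X) = 28 - 4*√X*(12 - 3*X) (k(X) = 28 - 4*(12 - 3*X)*√X = 28 - 4*√X*(12 - 3*X))
N(O, d) = (28 + d + 12*√O*(-4 + O))² (N(O, d) = ((28 + 12*√O*(-4 + O)) + d)² = (28 + d + 12*√O*(-4 + O))²)
-N(52, y) = -(28 + 5 - 12*√52*(4 - 1*52))² = -(28 + 5 - 12*2*√13*(4 - 52))² = -(28 + 5 - 12*2*√13*(-48))² = -(28 + 5 + 1152*√13)² = -(33 + 1152*√13)²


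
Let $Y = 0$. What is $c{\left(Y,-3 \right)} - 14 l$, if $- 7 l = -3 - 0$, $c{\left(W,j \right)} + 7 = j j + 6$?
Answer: $2$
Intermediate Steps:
$c{\left(W,j \right)} = -1 + j^{2}$ ($c{\left(W,j \right)} = -7 + \left(j j + 6\right) = -7 + \left(j^{2} + 6\right) = -7 + \left(6 + j^{2}\right) = -1 + j^{2}$)
$l = \frac{3}{7}$ ($l = - \frac{-3 - 0}{7} = - \frac{-3 + 0}{7} = \left(- \frac{1}{7}\right) \left(-3\right) = \frac{3}{7} \approx 0.42857$)
$c{\left(Y,-3 \right)} - 14 l = \left(-1 + \left(-3\right)^{2}\right) - 6 = \left(-1 + 9\right) - 6 = 8 - 6 = 2$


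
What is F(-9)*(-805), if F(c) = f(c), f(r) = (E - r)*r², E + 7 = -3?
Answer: 65205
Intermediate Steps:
E = -10 (E = -7 - 3 = -10)
f(r) = r²*(-10 - r) (f(r) = (-10 - r)*r² = r²*(-10 - r))
F(c) = c²*(-10 - c)
F(-9)*(-805) = ((-9)²*(-10 - 1*(-9)))*(-805) = (81*(-10 + 9))*(-805) = (81*(-1))*(-805) = -81*(-805) = 65205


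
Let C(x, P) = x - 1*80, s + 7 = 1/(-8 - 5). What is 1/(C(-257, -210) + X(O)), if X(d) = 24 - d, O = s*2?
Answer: -13/3885 ≈ -0.0033462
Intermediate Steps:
s = -92/13 (s = -7 + 1/(-8 - 5) = -7 + 1/(-13) = -7 - 1/13 = -92/13 ≈ -7.0769)
C(x, P) = -80 + x (C(x, P) = x - 80 = -80 + x)
O = -184/13 (O = -92/13*2 = -184/13 ≈ -14.154)
1/(C(-257, -210) + X(O)) = 1/((-80 - 257) + (24 - 1*(-184/13))) = 1/(-337 + (24 + 184/13)) = 1/(-337 + 496/13) = 1/(-3885/13) = -13/3885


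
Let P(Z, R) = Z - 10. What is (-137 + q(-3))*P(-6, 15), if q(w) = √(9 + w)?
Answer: 2192 - 16*√6 ≈ 2152.8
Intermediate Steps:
P(Z, R) = -10 + Z
(-137 + q(-3))*P(-6, 15) = (-137 + √(9 - 3))*(-10 - 6) = (-137 + √6)*(-16) = 2192 - 16*√6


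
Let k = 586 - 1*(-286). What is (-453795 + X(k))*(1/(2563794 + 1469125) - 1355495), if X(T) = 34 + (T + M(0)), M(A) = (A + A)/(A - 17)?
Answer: 2475763704805582656/4032919 ≈ 6.1389e+11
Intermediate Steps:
M(A) = 2*A/(-17 + A) (M(A) = (2*A)/(-17 + A) = 2*A/(-17 + A))
k = 872 (k = 586 + 286 = 872)
X(T) = 34 + T (X(T) = 34 + (T + 2*0/(-17 + 0)) = 34 + (T + 2*0/(-17)) = 34 + (T + 2*0*(-1/17)) = 34 + (T + 0) = 34 + T)
(-453795 + X(k))*(1/(2563794 + 1469125) - 1355495) = (-453795 + (34 + 872))*(1/(2563794 + 1469125) - 1355495) = (-453795 + 906)*(1/4032919 - 1355495) = -452889*(1/4032919 - 1355495) = -452889*(-5466601539904/4032919) = 2475763704805582656/4032919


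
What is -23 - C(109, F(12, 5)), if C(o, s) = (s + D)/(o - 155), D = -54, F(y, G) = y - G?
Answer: -1105/46 ≈ -24.022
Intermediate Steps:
C(o, s) = (-54 + s)/(-155 + o) (C(o, s) = (s - 54)/(o - 155) = (-54 + s)/(-155 + o))
-23 - C(109, F(12, 5)) = -23 - (-54 + (12 - 1*5))/(-155 + 109) = -23 - (-54 + (12 - 5))/(-46) = -23 - (-1)*(-54 + 7)/46 = -23 - (-1)*(-47)/46 = -23 - 1*47/46 = -23 - 47/46 = -1105/46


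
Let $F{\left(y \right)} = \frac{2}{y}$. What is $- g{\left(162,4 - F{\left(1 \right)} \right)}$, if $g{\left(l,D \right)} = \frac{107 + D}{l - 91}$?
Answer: $- \frac{109}{71} \approx -1.5352$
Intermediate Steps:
$g{\left(l,D \right)} = \frac{107 + D}{-91 + l}$
$- g{\left(162,4 - F{\left(1 \right)} \right)} = - \frac{107 + \left(4 - \frac{2}{1}\right)}{-91 + 162} = - \frac{107 + \left(4 - 2 \cdot 1\right)}{71} = - \frac{107 + \left(4 - 2\right)}{71} = - \frac{107 + 2}{71} = - \frac{109}{71}$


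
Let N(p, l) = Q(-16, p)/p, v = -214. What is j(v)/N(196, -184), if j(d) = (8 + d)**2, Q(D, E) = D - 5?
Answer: -1188208/3 ≈ -3.9607e+5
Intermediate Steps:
Q(D, E) = -5 + D
N(p, l) = -21/p (N(p, l) = (-5 - 16)/p = -21/p)
j(v)/N(196, -184) = (8 - 214)**2/((-21/196)) = (-206)**2/((-21*1/196)) = 42436/(-3/28) = 42436*(-28/3) = -1188208/3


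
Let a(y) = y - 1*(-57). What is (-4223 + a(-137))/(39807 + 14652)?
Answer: -4303/54459 ≈ -0.079014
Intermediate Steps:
a(y) = 57 + y (a(y) = y + 57 = 57 + y)
(-4223 + a(-137))/(39807 + 14652) = (-4223 + (57 - 137))/(39807 + 14652) = (-4223 - 80)/54459 = -4303*1/54459 = -4303/54459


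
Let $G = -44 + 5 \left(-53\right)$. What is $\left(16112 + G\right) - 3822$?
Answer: $11981$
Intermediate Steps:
$G = -309$ ($G = -44 - 265 = -309$)
$\left(16112 + G\right) - 3822 = \left(16112 - 309\right) - 3822 = 15803 - 3822 = 11981$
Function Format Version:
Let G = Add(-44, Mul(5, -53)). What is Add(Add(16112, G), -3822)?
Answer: 11981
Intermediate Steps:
G = -309 (G = Add(-44, -265) = -309)
Add(Add(16112, G), -3822) = Add(Add(16112, -309), -3822) = Add(15803, -3822) = 11981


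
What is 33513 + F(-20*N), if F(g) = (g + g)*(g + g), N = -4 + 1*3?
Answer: 35113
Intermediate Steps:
N = -1 (N = -4 + 3 = -1)
F(g) = 4*g² (F(g) = (2*g)*(2*g) = 4*g²)
33513 + F(-20*N) = 33513 + 4*(-20*(-1))² = 33513 + 4*20² = 33513 + 4*400 = 33513 + 1600 = 35113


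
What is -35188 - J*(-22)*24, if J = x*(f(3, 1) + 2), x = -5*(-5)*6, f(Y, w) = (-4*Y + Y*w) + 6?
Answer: -114388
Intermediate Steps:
f(Y, w) = 6 - 4*Y + Y*w
x = 150 (x = 25*6 = 150)
J = -150 (J = 150*((6 - 4*3 + 3*1) + 2) = 150*((6 - 12 + 3) + 2) = 150*(-3 + 2) = 150*(-1) = -150)
-35188 - J*(-22)*24 = -35188 - (-150*(-22))*24 = -35188 - 3300*24 = -35188 - 1*79200 = -35188 - 79200 = -114388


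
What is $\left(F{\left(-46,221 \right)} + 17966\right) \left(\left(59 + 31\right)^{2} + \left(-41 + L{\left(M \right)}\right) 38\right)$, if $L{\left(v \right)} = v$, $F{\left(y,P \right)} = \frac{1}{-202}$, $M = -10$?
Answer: $\frac{11181352611}{101} \approx 1.1071 \cdot 10^{8}$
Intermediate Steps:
$F{\left(y,P \right)} = - \frac{1}{202}$
$\left(F{\left(-46,221 \right)} + 17966\right) \left(\left(59 + 31\right)^{2} + \left(-41 + L{\left(M \right)}\right) 38\right) = \left(- \frac{1}{202} + 17966\right) \left(\left(59 + 31\right)^{2} + \left(-41 - 10\right) 38\right) = \frac{3629131 \left(90^{2} - 1938\right)}{202} = \frac{3629131 \left(8100 - 1938\right)}{202} = \frac{3629131}{202} \cdot 6162 = \frac{11181352611}{101}$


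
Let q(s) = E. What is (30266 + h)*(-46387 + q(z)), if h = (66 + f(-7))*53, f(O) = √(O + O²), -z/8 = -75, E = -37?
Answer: -1567459936 - 2460472*√42 ≈ -1.5834e+9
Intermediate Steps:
z = 600 (z = -8*(-75) = 600)
q(s) = -37
h = 3498 + 53*√42 (h = (66 + √(-7*(1 - 7)))*53 = (66 + √(-7*(-6)))*53 = (66 + √42)*53 = 3498 + 53*√42 ≈ 3841.5)
(30266 + h)*(-46387 + q(z)) = (30266 + (3498 + 53*√42))*(-46387 - 37) = (33764 + 53*√42)*(-46424) = -1567459936 - 2460472*√42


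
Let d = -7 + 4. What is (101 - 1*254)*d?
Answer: 459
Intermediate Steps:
d = -3
(101 - 1*254)*d = (101 - 1*254)*(-3) = (101 - 254)*(-3) = -153*(-3) = 459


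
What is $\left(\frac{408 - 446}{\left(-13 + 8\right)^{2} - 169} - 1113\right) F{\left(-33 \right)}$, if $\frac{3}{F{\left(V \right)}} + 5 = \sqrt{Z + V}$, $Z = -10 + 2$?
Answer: $\frac{400585}{1584} + \frac{80117 i \sqrt{41}}{1584} \approx 252.89 + 323.86 i$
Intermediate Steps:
$Z = -8$
$F{\left(V \right)} = \frac{3}{-5 + \sqrt{-8 + V}}$
$\left(\frac{408 - 446}{\left(-13 + 8\right)^{2} - 169} - 1113\right) F{\left(-33 \right)} = \left(\frac{408 - 446}{\left(-13 + 8\right)^{2} - 169} - 1113\right) \frac{3}{-5 + \sqrt{-8 - 33}} = \left(- \frac{38}{\left(-5\right)^{2} - 169} - 1113\right) \frac{3}{-5 + \sqrt{-41}} = \left(- \frac{38}{25 - 169} - 1113\right) \frac{3}{-5 + i \sqrt{41}} = \left(- \frac{38}{-144} - 1113\right) \frac{3}{-5 + i \sqrt{41}} = \left(\left(-38\right) \left(- \frac{1}{144}\right) - 1113\right) \frac{3}{-5 + i \sqrt{41}} = \left(\frac{19}{72} - 1113\right) \frac{3}{-5 + i \sqrt{41}} = - \frac{80117 \frac{3}{-5 + i \sqrt{41}}}{72} = - \frac{80117}{24 \left(-5 + i \sqrt{41}\right)}$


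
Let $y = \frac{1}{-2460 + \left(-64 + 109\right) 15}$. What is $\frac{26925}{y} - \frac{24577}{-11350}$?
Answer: $- \frac{545493744173}{11350} \approx -4.8061 \cdot 10^{7}$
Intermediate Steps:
$y = - \frac{1}{1785}$ ($y = \frac{1}{-2460 + 45 \cdot 15} = \frac{1}{-2460 + 675} = \frac{1}{-1785} = - \frac{1}{1785} \approx -0.00056022$)
$\frac{26925}{y} - \frac{24577}{-11350} = \frac{26925}{- \frac{1}{1785}} - \frac{24577}{-11350} = 26925 \left(-1785\right) - - \frac{24577}{11350} = -48061125 + \frac{24577}{11350} = - \frac{545493744173}{11350}$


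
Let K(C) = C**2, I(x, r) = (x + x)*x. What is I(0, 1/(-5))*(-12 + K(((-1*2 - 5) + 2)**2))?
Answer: 0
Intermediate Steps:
I(x, r) = 2*x**2 (I(x, r) = (2*x)*x = 2*x**2)
I(0, 1/(-5))*(-12 + K(((-1*2 - 5) + 2)**2)) = (2*0**2)*(-12 + (((-1*2 - 5) + 2)**2)**2) = (2*0)*(-12 + (((-2 - 5) + 2)**2)**2) = 0*(-12 + ((-7 + 2)**2)**2) = 0*(-12 + ((-5)**2)**2) = 0*(-12 + 25**2) = 0*(-12 + 625) = 0*613 = 0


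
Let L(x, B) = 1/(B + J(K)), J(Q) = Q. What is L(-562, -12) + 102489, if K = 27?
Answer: 1537336/15 ≈ 1.0249e+5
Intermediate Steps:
L(x, B) = 1/(27 + B) (L(x, B) = 1/(B + 27) = 1/(27 + B))
L(-562, -12) + 102489 = 1/(27 - 12) + 102489 = 1/15 + 102489 = 1537336/15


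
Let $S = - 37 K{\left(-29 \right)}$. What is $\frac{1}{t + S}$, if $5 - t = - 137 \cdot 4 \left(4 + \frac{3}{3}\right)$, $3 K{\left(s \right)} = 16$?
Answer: $\frac{3}{7643} \approx 0.00039252$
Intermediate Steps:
$K{\left(s \right)} = \frac{16}{3}$ ($K{\left(s \right)} = \frac{1}{3} \cdot 16 = \frac{16}{3}$)
$t = 2745$ ($t = 5 - - 137 \cdot 4 \left(4 + \frac{3}{3}\right) = 5 - - 137 \cdot 4 \left(4 + 3 \cdot \frac{1}{3}\right) = 5 - - 137 \cdot 4 \left(4 + 1\right) = 5 - - 137 \cdot 4 \cdot 5 = 5 - \left(-137\right) 20 = 5 - -2740 = 5 + 2740 = 2745$)
$S = - \frac{592}{3}$ ($S = \left(-37\right) \frac{16}{3} = - \frac{592}{3} \approx -197.33$)
$\frac{1}{t + S} = \frac{1}{2745 - \frac{592}{3}} = \frac{1}{\frac{7643}{3}} = \frac{3}{7643}$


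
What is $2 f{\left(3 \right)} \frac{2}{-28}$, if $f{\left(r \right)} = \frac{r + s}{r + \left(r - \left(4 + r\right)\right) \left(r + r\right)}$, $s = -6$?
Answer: $- \frac{1}{49} \approx -0.020408$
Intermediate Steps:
$f{\left(r \right)} = - \frac{-6 + r}{7 r}$ ($f{\left(r \right)} = \frac{r - 6}{r + \left(r - \left(4 + r\right)\right) \left(r + r\right)} = \frac{-6 + r}{r - 4 \cdot 2 r} = \frac{-6 + r}{r - 8 r} = \frac{-6 + r}{\left(-7\right) r} = \left(-6 + r\right) \left(- \frac{1}{7 r}\right) = - \frac{-6 + r}{7 r}$)
$2 f{\left(3 \right)} \frac{2}{-28} = 2 \frac{6 - 3}{7 \cdot 3} \frac{2}{-28} = 2 \cdot \frac{1}{7} \cdot \frac{1}{3} \left(6 - 3\right) 2 \left(- \frac{1}{28}\right) = 2 \cdot \frac{1}{7} \cdot \frac{1}{3} \cdot 3 \left(- \frac{1}{14}\right) = 2 \cdot \frac{1}{7} \left(- \frac{1}{14}\right) = \frac{2}{7} \left(- \frac{1}{14}\right) = - \frac{1}{49}$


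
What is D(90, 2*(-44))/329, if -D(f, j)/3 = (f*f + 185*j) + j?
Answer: 24804/329 ≈ 75.392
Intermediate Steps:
D(f, j) = -558*j - 3*f**2 (D(f, j) = -3*((f*f + 185*j) + j) = -3*((f**2 + 185*j) + j) = -3*(f**2 + 186*j) = -558*j - 3*f**2)
D(90, 2*(-44))/329 = (-1116*(-44) - 3*90**2)/329 = (-558*(-88) - 3*8100)*(1/329) = (49104 - 24300)*(1/329) = 24804*(1/329) = 24804/329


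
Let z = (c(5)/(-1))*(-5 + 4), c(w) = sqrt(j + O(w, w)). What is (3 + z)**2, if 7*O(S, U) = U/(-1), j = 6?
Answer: (21 + sqrt(259))**2/49 ≈ 28.080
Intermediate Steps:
O(S, U) = -U/7 (O(S, U) = (U/(-1))/7 = (U*(-1))/7 = (-U)/7 = -U/7)
c(w) = sqrt(6 - w/7)
z = sqrt(259)/7 (z = ((sqrt(294 - 7*5)/7)/(-1))*(-5 + 4) = ((sqrt(294 - 35)/7)*(-1))*(-1) = ((sqrt(259)/7)*(-1))*(-1) = -sqrt(259)/7*(-1) = sqrt(259)/7 ≈ 2.2991)
(3 + z)**2 = (3 + sqrt(259)/7)**2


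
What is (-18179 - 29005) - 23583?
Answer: -70767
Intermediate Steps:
(-18179 - 29005) - 23583 = -47184 - 23583 = -70767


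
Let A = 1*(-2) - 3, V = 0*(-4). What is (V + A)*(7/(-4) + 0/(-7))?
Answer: 35/4 ≈ 8.7500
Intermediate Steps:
V = 0
A = -5 (A = -2 - 3 = -5)
(V + A)*(7/(-4) + 0/(-7)) = (0 - 5)*(7/(-4) + 0/(-7)) = -5*(7*(-1/4) + 0*(-1/7)) = -5*(-7/4 + 0) = -5*(-7/4) = 35/4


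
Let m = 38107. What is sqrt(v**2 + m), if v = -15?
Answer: 74*sqrt(7) ≈ 195.79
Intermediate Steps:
sqrt(v**2 + m) = sqrt((-15)**2 + 38107) = sqrt(225 + 38107) = sqrt(38332) = 74*sqrt(7)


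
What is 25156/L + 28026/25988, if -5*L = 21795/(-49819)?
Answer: 16284749534083/56640846 ≈ 2.8751e+5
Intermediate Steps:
L = 4359/49819 (L = -4359/(-49819) = -4359*(-1)/49819 = -⅕*(-21795/49819) = 4359/49819 ≈ 0.087497)
25156/L + 28026/25988 = 25156/(4359/49819) + 28026/25988 = 25156*(49819/4359) + 28026*(1/25988) = 1253246764/4359 + 14013/12994 = 16284749534083/56640846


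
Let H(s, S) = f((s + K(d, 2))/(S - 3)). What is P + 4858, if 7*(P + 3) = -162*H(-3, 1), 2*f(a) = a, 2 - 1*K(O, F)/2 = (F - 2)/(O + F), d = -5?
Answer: 68051/14 ≈ 4860.8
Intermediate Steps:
K(O, F) = 4 - 2*(-2 + F)/(F + O) (K(O, F) = 4 - 2*(F - 2)/(O + F) = 4 - 2*(-2 + F)/(F + O))
f(a) = a/2
H(s, S) = (4 + s)/(2*(-3 + S)) (H(s, S) = ((s + 2*(2 + 2 + 2*(-5))/(2 - 5))/(S - 3))/2 = ((s + 2*(2 + 2 - 10)/(-3))/(-3 + S))/2 = ((s + 2*(-1/3)*(-6))/(-3 + S))/2 = ((s + 4)/(-3 + S))/2 = ((4 + s)/(-3 + S))/2 = (4 + s)/(2*(-3 + S)))
P = 39/14 (P = -3 + (-81*(4 - 3)/(-3 + 1))/7 = -3 + (-81/(-2))/7 = -3 + (-81*(-1)/2)/7 = -3 + (-162*(-1/4))/7 = -3 + (1/7)*(81/2) = -3 + 81/14 = 39/14 ≈ 2.7857)
P + 4858 = 39/14 + 4858 = 68051/14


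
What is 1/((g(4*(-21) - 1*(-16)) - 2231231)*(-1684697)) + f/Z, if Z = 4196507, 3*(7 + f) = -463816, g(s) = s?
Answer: -35583517961901710/965812228516641387 ≈ -0.036843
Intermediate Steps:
f = -463837/3 (f = -7 + (⅓)*(-463816) = -7 - 463816/3 = -463837/3 ≈ -1.5461e+5)
1/((g(4*(-21) - 1*(-16)) - 2231231)*(-1684697)) + f/Z = 1/(((4*(-21) - 1*(-16)) - 2231231)*(-1684697)) - 463837/3/4196507 = -1/1684697/((-84 + 16) - 2231231) - 463837/3*1/4196507 = -1/1684697/(-68 - 2231231) - 463837/12589521 = -1/1684697/(-2231299) - 463837/12589521 = -1/2231299*(-1/1684697) - 463837/12589521 = 1/3759062731403 - 463837/12589521 = -35583517961901710/965812228516641387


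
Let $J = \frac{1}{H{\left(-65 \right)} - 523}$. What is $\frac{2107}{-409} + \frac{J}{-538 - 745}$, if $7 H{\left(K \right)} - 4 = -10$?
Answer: $- \frac{9912928564}{1924247249} \approx -5.1516$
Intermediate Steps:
$H{\left(K \right)} = - \frac{6}{7}$ ($H{\left(K \right)} = \frac{4}{7} + \frac{1}{7} \left(-10\right) = \frac{4}{7} - \frac{10}{7} = - \frac{6}{7}$)
$J = - \frac{7}{3667}$ ($J = \frac{1}{- \frac{6}{7} - 523} = \frac{1}{- \frac{3667}{7}} = - \frac{7}{3667} \approx -0.0019089$)
$\frac{2107}{-409} + \frac{J}{-538 - 745} = \frac{2107}{-409} - \frac{7}{3667 \left(-538 - 745\right)} = 2107 \left(- \frac{1}{409}\right) - \frac{7}{3667 \left(-1283\right)} = - \frac{2107}{409} - - \frac{7}{4704761} = - \frac{2107}{409} + \frac{7}{4704761} = - \frac{9912928564}{1924247249}$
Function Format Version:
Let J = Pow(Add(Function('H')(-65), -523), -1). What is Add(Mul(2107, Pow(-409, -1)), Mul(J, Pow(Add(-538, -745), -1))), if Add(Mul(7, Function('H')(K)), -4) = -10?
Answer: Rational(-9912928564, 1924247249) ≈ -5.1516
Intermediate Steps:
Function('H')(K) = Rational(-6, 7) (Function('H')(K) = Add(Rational(4, 7), Mul(Rational(1, 7), -10)) = Add(Rational(4, 7), Rational(-10, 7)) = Rational(-6, 7))
J = Rational(-7, 3667) (J = Pow(Add(Rational(-6, 7), -523), -1) = Pow(Rational(-3667, 7), -1) = Rational(-7, 3667) ≈ -0.0019089)
Add(Mul(2107, Pow(-409, -1)), Mul(J, Pow(Add(-538, -745), -1))) = Add(Mul(2107, Pow(-409, -1)), Mul(Rational(-7, 3667), Pow(Add(-538, -745), -1))) = Add(Mul(2107, Rational(-1, 409)), Mul(Rational(-7, 3667), Pow(-1283, -1))) = Add(Rational(-2107, 409), Mul(Rational(-7, 3667), Rational(-1, 1283))) = Add(Rational(-2107, 409), Rational(7, 4704761)) = Rational(-9912928564, 1924247249)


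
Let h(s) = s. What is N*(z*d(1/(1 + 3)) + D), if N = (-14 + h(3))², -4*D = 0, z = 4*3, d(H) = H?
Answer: 363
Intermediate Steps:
z = 12
D = 0 (D = -¼*0 = 0)
N = 121 (N = (-14 + 3)² = (-11)² = 121)
N*(z*d(1/(1 + 3)) + D) = 121*(12/(1 + 3) + 0) = 121*(12/4 + 0) = 121*(12*(¼) + 0) = 121*(3 + 0) = 121*3 = 363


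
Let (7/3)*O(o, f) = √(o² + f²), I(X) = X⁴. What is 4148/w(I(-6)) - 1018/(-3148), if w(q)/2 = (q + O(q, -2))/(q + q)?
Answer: 14927074356739/2937460186 - 6271776*√419905/1866239 ≈ 2903.9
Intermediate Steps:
O(o, f) = 3*√(f² + o²)/7 (O(o, f) = 3*√(o² + f²)/7 = 3*√(f² + o²)/7)
w(q) = (q + 3*√(4 + q²)/7)/q (w(q) = 2*((q + 3*√((-2)² + q²)/7)/(q + q)) = 2*((q + 3*√(4 + q²)/7)/((2*q))) = 2*((q + 3*√(4 + q²)/7)*(1/(2*q))) = 2*((q + 3*√(4 + q²)/7)/(2*q)) = (q + 3*√(4 + q²)/7)/q)
4148/w(I(-6)) - 1018/(-3148) = 4148/((((-6)⁴ + 3*√(4 + ((-6)⁴)²)/7)/((-6)⁴))) - 1018/(-3148) = 4148/(((1296 + 3*√(4 + 1296²)/7)/1296)) - 1018*(-1/3148) = 4148/(((1296 + 3*√(4 + 1679616)/7)/1296)) + 509/1574 = 4148/(((1296 + 3*√1679620/7)/1296)) + 509/1574 = 4148/(((1296 + 3*(2*√419905)/7)/1296)) + 509/1574 = 4148/(((1296 + 6*√419905/7)/1296)) + 509/1574 = 4148/(1 + √419905/1512) + 509/1574 = 509/1574 + 4148/(1 + √419905/1512)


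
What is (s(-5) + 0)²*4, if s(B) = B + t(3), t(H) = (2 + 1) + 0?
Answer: 16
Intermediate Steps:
t(H) = 3 (t(H) = 3 + 0 = 3)
s(B) = 3 + B (s(B) = B + 3 = 3 + B)
(s(-5) + 0)²*4 = ((3 - 5) + 0)²*4 = (-2 + 0)²*4 = (-2)²*4 = 4*4 = 16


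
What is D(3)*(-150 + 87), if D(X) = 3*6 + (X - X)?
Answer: -1134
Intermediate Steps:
D(X) = 18 (D(X) = 18 + 0 = 18)
D(3)*(-150 + 87) = 18*(-150 + 87) = 18*(-63) = -1134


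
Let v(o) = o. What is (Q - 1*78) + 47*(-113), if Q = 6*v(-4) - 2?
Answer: -5415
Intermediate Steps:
Q = -26 (Q = 6*(-4) - 2 = -24 - 2 = -26)
(Q - 1*78) + 47*(-113) = (-26 - 1*78) + 47*(-113) = (-26 - 78) - 5311 = -104 - 5311 = -5415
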